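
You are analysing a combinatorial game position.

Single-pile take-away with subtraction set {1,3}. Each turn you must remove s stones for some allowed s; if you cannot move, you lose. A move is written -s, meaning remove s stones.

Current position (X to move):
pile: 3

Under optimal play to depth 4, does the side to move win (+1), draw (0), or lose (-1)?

p1 X@[3]: -1[2]+1* -3[0]+1
p2 O@[2]: -1[1]-1*
p3 X@[1]: -1[0]+1*
p4 O@[0] terminal -1; root [3] d4

value(3, X) = +1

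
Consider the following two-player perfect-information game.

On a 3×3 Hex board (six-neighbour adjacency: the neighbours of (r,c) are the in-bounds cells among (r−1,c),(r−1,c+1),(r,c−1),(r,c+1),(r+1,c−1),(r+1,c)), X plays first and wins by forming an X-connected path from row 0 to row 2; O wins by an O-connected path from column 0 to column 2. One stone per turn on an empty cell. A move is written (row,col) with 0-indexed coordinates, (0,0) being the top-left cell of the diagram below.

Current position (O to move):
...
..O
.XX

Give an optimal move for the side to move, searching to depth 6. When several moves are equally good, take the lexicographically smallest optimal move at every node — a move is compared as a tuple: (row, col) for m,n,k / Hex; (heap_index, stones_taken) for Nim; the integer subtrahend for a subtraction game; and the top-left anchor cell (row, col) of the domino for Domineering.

ply 1, O at .../..O/.XX | (0,0)=-1→O../..O/.XX; (0,1)=+1→.O./..O/.XX*; (0,2)=-1→..O/..O/.XX; (1,0)=-1→.../O.O/.XX; (1,1)=+1→.../.OO/.XX; (2,0)=-1→.../..O/OXX
ply 2, X at .O./..O/.XX | (0,0)=-1→XO./..O/.XX*; (0,2)=-1→.OX/..O/.XX; (1,0)=-1→.O./X.O/.XX; (1,1)=-1→.O./.XO/.XX; (2,0)=-1→.O./..O/XXX
ply 3, O at XO./..O/.XX | (0,2)=-1→XOO/..O/.XX; (1,0)=+1→XO./O.O/.XX*; (1,1)=+1→XO./.OO/.XX; (2,0)=-1→XO./..O/OXX
ply 4, X at XO./O.O/.XX | (0,2)=-1→XOX/O.O/.XX*; (1,1)=-1→XO./OXO/.XX; (2,0)=-1→XO./O.O/XXX
ply 5, O at XOX/O.O/.XX | (1,1)=+1→XOX/OOO/.XX*; (2,0)=-1→XOX/O.O/OXX
ply 6: XOX/OOO/.XX is terminal -1 (X); from .../..O/.XX depth 6

O's best at [.../..O/.XX]: (0,1)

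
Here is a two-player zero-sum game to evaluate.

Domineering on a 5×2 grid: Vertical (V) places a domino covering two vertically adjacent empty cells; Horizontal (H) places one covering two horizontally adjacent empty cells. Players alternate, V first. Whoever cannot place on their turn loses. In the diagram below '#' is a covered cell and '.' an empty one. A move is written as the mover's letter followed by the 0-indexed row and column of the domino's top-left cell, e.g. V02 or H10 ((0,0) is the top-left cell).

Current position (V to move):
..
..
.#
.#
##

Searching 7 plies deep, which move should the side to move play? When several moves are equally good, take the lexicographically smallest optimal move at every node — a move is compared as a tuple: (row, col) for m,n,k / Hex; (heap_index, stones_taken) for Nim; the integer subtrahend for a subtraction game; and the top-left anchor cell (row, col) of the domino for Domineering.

V's best at [../../.#/.#/##]: V00

[../../.#/.#/##] V move#1: V00:+1/#./#./.#/.#/##*, V01:+1/.#/.#/.#/.#/##, V10:-1/../#./##/.#/##, V20:-1/../../##/##/##
[#./#./.#/.#/##] end (terminal -1, H#2); searched ../../.#/.#/## to 7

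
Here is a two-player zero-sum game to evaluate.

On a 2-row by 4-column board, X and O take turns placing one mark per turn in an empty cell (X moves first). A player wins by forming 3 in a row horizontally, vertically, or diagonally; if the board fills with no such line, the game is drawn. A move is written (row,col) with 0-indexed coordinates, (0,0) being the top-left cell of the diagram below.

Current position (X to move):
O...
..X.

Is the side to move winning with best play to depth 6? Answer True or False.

ply 1, X at O.../..X. | (0,1)=+0→OX../..X.; (0,2)=+0→O.X./..X.; (0,3)=+0→O..X/..X.; (1,0)=+0→O.../X.X.; (1,1)=+1→O.../.XX.*; (1,3)=+0→O.../..XX
ply 2, O at O.../.XX. | (0,1)=-1→OO../.XX.*; (0,2)=-1→O.O./.XX.; (0,3)=-1→O..O/.XX.; (1,0)=-1→O.../OXX.; (1,3)=-1→O.../.XXO
ply 3, X at OO../.XX. | (0,2)=+1→OOX./.XX.*; (0,3)=-1→OO.X/.XX.; (1,0)=+1→OO../XXX.; (1,3)=+1→OO../.XXX
ply 4, O at OOX./.XX. | (0,3)=-1→OOXO/.XX.*; (1,0)=-1→OOX./OXX.; (1,3)=-1→OOX./.XXO
ply 5, X at OOXO/.XX. | (1,0)=+1→OOXO/XXX.*; (1,3)=+1→OOXO/.XXX
ply 6: OOXO/XXX. is terminal -1 (O); from O.../..X. depth 6

X winning at [O.../..X.]: True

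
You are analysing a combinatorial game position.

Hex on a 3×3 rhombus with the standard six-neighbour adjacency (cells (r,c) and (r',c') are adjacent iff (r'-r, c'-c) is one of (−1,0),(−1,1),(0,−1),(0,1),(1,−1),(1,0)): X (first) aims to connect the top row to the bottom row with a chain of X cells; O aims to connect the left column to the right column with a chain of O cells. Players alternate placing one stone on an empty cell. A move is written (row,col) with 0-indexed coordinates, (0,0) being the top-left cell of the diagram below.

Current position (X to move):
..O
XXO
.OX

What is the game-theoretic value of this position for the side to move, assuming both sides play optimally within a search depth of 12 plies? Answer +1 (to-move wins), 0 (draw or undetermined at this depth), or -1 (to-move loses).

value(..O/XXO/.OX, X) = +1

[..O/XXO/.OX] X move#1: (0,0):-1/X.O/XXO/.OX, (0,1):-1/.XO/XXO/.OX, (2,0):+1/..O/XXO/XOX*
[..O/XXO/XOX] O move#2: (0,0):-1/O.O/XXO/XOX*, (0,1):-1/.OO/XXO/XOX
[O.O/XXO/XOX] X move#3: (0,1):+1/OXO/XXO/XOX*
[OXO/XXO/XOX] end (terminal -1, O#4); searched ..O/XXO/.OX to 12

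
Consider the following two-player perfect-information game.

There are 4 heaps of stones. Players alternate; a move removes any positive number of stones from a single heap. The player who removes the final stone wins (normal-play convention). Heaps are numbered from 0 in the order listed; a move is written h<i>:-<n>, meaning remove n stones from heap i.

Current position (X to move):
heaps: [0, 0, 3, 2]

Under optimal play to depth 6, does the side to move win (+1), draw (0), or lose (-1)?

value((0,0,3,2), X) = +1

p1 X@[(0,0,3,2)]: h2:-1[(0,0,2,2)]+1* h2:-2[(0,0,1,2)]-1 h2:-3[(0,0,0,2)]-1 h3:-1[(0,0,3,1)]-1 h3:-2[(0,0,3,0)]-1
p2 O@[(0,0,2,2)]: h2:-1[(0,0,1,2)]-1* h2:-2[(0,0,0,2)]-1 h3:-1[(0,0,2,1)]-1 h3:-2[(0,0,2,0)]-1
p3 X@[(0,0,1,2)]: h2:-1[(0,0,0,2)]-1 h3:-1[(0,0,1,1)]+1* h3:-2[(0,0,1,0)]-1
p4 O@[(0,0,1,1)]: h2:-1[(0,0,0,1)]-1* h3:-1[(0,0,1,0)]-1
p5 X@[(0,0,0,1)]: h3:-1[(0,0,0,0)]+1*
p6 O@[(0,0,0,0)] terminal -1; root [(0,0,3,2)] d6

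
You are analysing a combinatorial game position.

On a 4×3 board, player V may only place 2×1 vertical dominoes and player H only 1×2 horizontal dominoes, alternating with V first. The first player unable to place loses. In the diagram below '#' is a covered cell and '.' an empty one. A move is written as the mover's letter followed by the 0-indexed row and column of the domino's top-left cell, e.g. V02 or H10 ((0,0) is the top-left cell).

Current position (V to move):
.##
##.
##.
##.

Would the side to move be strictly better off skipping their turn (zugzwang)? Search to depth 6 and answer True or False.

zugzwang(.##/##./##./##., V) = False

[.##/##./##./##.] V move#1: V12:+1/.##/###/###/##.*, V22:+1/.##/##./###/###
[.##/###/###/##.] end (terminal -1, H#2); searched .##/##./##./##. to 6
pass branch (H moves first from the same position):
  | [.##/##./##./##.] end (terminal -1, H#1); searched .##/##./##./##. to 6
V moving scores +1; V passing scores +1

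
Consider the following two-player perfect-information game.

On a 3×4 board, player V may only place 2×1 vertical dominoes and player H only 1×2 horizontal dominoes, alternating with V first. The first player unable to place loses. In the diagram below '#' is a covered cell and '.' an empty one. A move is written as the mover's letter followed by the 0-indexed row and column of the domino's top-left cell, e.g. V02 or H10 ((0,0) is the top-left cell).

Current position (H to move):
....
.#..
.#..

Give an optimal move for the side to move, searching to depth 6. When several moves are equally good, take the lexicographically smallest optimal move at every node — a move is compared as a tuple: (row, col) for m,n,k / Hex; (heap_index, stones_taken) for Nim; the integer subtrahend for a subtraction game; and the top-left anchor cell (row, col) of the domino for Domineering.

H's best at [..../.#../.#..]: H12

p1 H@[..../.#../.#..]: H00[##../.#../.#..]-1 H01[.##./.#../.#..]-1 H02[..##/.#../.#..]-1 H12[..../.###/.#..]+1* H22[..../.#../.###]-1
p2 V@[..../.###/.#..]: V00[#.../####/.#..]-1* V10[..../####/##..]-1
p3 H@[#.../####/.#..]: H01[###./####/.#..]+1* H02[#.##/####/.#..]+1 H22[#.../####/.###]+1
p4 V@[###./####/.#..] terminal -1; root [..../.#../.#..] d6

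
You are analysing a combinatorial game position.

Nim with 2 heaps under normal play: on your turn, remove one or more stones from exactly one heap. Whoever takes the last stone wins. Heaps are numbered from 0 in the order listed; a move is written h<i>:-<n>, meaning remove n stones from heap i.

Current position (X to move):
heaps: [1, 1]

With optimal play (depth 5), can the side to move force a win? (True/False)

ply 1, X at (1,1) | h0:-1=-1→(0,1)*; h1:-1=-1→(1,0)
ply 2, O at (0,1) | h1:-1=+1→(0,0)*
ply 3: (0,0) is terminal -1 (X); from (1,1) depth 5

X winning at [(1,1)]: False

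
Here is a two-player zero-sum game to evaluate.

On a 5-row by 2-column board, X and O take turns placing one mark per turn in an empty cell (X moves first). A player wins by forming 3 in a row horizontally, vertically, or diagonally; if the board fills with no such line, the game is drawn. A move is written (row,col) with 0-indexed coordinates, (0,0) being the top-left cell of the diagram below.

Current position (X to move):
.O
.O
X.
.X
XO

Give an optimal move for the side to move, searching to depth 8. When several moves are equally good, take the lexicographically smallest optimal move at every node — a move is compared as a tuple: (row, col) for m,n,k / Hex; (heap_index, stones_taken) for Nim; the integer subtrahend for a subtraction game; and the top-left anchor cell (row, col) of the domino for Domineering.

p1 X@[.O/.O/X./.X/XO]: (0,0)[XO/.O/X./.X/XO]-1 (1,0)[.O/XO/X./.X/XO]-1 (2,1)[.O/.O/XX/.X/XO]+0 (3,0)[.O/.O/X./XX/XO]+1*
p2 O@[.O/.O/X./XX/XO] terminal -1; root [.O/.O/X./.X/XO] d8

X's best at [.O/.O/X./.X/XO]: (3,0)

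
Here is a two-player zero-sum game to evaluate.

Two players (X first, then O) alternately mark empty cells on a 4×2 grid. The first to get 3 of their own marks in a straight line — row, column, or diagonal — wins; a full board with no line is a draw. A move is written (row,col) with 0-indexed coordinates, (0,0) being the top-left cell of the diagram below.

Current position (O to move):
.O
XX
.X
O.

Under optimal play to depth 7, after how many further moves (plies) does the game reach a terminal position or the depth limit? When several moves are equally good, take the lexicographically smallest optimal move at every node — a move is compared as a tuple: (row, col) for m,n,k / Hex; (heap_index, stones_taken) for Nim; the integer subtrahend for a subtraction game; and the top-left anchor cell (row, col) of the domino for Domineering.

p1 O@[.O/XX/.X/O.]: (0,0)[OO/XX/.X/O.]-1 (2,0)[.O/XX/OX/O.]-1 (3,1)[.O/XX/.X/OO]+0*
p2 X@[.O/XX/.X/OO]: (0,0)[XO/XX/.X/OO]+0* (2,0)[.O/XX/XX/OO]+0
p3 O@[XO/XX/.X/OO]: (2,0)[XO/XX/OX/OO]+0*
p4 X@[XO/XX/OX/OO] terminal +0; root [.O/XX/.X/O.] d7

PV length from [.O/XX/.X/O.]: 3 plies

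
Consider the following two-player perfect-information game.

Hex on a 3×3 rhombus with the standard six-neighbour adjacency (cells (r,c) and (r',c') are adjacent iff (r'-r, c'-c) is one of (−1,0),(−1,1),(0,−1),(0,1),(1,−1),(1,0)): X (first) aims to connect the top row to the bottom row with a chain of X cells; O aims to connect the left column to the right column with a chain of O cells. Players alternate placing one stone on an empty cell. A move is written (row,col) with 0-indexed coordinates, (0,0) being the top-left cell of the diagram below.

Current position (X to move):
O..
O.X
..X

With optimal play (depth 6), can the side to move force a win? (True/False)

X winning at [O../O.X/..X]: True

[O../O.X/..X] X move#1: (0,1):+1/OX./O.X/..X*, (0,2):+1/O.X/O.X/..X, (1,1):+1/O../OXX/..X, (2,0):-1/O../O.X/X.X, (2,1):-1/O../O.X/.XX
[OX./O.X/..X] O move#2: (0,2):-1/OXO/O.X/..X*, (1,1):-1/OX./OOX/..X, (2,0):-1/OX./O.X/O.X, (2,1):-1/OX./O.X/.OX
[OXO/O.X/..X] X move#3: (1,1):+1/OXO/OXX/..X*, (2,0):-1/OXO/O.X/X.X, (2,1):-1/OXO/O.X/.XX
[OXO/OXX/..X] end (terminal -1, O#4); searched O../O.X/..X to 6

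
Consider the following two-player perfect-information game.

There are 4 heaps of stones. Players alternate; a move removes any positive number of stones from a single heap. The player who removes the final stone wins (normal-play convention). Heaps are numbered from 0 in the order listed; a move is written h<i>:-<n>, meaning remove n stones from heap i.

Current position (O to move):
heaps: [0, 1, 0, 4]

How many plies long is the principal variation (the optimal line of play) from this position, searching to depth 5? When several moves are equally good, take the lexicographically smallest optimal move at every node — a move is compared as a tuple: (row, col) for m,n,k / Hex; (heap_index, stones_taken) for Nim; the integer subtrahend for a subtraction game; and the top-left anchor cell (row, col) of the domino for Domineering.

[(0,1,0,4)] O move#1: h1:-1:-1/(0,0,0,4), h3:-1:-1/(0,1,0,3), h3:-2:-1/(0,1,0,2), h3:-3:+1/(0,1,0,1)*, h3:-4:-1/(0,1,0,0)
[(0,1,0,1)] X move#2: h1:-1:-1/(0,0,0,1)*, h3:-1:-1/(0,1,0,0)
[(0,0,0,1)] O move#3: h3:-1:+1/(0,0,0,0)*
[(0,0,0,0)] end (terminal -1, X#4); searched (0,1,0,4) to 5

PV length from [(0,1,0,4)]: 3 plies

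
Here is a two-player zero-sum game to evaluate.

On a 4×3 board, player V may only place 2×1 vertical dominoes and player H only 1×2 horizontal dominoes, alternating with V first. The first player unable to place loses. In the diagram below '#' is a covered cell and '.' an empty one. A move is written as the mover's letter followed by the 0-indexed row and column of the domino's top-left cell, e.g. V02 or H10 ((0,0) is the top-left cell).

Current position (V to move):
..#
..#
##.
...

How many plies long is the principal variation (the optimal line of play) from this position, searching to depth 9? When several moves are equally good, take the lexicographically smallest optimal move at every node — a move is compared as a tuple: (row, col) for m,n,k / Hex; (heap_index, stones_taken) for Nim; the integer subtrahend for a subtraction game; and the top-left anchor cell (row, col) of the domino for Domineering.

PV length from [..#/..#/##./...]: 3 plies

p1 V@[..#/..#/##./...]: V00[#.#/#.#/##./...]+1* V01[.##/.##/##./...]+1 V22[..#/..#/###/..#]-1
p2 H@[#.#/#.#/##./...]: H30[#.#/#.#/##./##.]-1* H31[#.#/#.#/##./.##]-1
p3 V@[#.#/#.#/##./##.]: V01[###/###/##./##.]+1* V22[#.#/#.#/###/###]+1
p4 H@[###/###/##./##.] terminal -1; root [..#/..#/##./...] d9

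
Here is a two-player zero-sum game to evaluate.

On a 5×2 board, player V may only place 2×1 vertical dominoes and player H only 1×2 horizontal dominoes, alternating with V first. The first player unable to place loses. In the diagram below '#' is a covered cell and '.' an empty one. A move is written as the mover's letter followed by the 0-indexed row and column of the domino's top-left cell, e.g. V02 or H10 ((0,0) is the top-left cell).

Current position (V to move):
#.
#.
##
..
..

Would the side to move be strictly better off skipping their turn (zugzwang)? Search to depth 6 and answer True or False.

zugzwang(#./#./##/../.., V) = False

p1 V@[#./#./##/../..]: V01[##/##/##/../..]-1 V30[#./#./##/#./#.]+1* V31[#./#./##/.#/.#]+1
p2 H@[#./#./##/#./#.] terminal -1; root [#./#./##/../..] d6
suppose V passes — search the same position with H to move:
pass> p1 H@[#./#./##/../..]: H30[#./#./##/##/..]+1* H40[#./#./##/../##]+1
pass> p2 V@[#./#./##/##/..]: V01[##/##/##/##/..]-1*
pass> p3 H@[##/##/##/##/..]: H40[##/##/##/##/##]+1*
pass> p4 V@[##/##/##/##/##] terminal -1; root [#./#./##/../..] d6
for V: play +1, pass -1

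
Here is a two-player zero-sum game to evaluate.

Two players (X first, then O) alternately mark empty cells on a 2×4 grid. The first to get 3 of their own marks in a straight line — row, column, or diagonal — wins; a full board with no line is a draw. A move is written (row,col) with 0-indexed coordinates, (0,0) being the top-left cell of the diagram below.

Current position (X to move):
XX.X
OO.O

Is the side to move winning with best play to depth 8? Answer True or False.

p1 X@[XX.X/OO.O]: (0,2)[XXXX/OO.O]+1* (1,2)[XX.X/OOXO]+0
p2 O@[XXXX/OO.O] terminal -1; root [XX.X/OO.O] d8

X winning at [XX.X/OO.O]: True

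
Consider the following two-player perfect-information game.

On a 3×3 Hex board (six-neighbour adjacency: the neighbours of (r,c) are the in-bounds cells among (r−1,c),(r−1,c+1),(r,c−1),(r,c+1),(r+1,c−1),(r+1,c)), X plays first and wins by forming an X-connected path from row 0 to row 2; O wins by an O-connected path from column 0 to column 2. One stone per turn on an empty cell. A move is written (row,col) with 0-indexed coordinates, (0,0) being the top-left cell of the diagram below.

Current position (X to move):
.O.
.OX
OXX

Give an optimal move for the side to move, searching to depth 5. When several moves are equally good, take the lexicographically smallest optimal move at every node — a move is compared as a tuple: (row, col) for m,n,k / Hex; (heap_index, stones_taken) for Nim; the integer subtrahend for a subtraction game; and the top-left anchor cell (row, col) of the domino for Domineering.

[.O./.OX/OXX] X move#1: (0,0):-1/XO./.OX/OXX, (0,2):+1/.OX/.OX/OXX*, (1,0):-1/.O./XOX/OXX
[.OX/.OX/OXX] end (terminal -1, O#2); searched .O./.OX/OXX to 5

X's best at [.O./.OX/OXX]: (0,2)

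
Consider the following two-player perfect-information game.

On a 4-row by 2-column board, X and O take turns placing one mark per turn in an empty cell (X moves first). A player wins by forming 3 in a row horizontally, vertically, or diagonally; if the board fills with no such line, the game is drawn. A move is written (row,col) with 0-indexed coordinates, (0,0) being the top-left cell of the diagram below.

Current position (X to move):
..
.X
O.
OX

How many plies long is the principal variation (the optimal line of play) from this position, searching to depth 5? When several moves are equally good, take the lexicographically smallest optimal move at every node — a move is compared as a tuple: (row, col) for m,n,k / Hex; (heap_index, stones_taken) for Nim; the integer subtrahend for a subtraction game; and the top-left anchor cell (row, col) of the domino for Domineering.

PV length from [../.X/O./OX]: 1 ply

[../.X/O./OX] X move#1: (0,0):-1/X./.X/O./OX, (0,1):-1/.X/.X/O./OX, (1,0):+0/../XX/O./OX, (2,1):+1/../.X/OX/OX*
[../.X/OX/OX] end (terminal -1, O#2); searched ../.X/O./OX to 5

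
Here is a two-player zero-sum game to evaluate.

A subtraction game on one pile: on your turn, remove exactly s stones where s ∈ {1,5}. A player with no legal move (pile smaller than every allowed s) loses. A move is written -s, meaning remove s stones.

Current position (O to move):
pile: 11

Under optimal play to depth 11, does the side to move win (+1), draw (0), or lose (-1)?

[11] O move#1: -1:+1/10*, -5:+1/6
[10] X move#2: -1:-1/9*, -5:-1/5
[9] O move#3: -1:+1/8*, -5:+1/4
[8] X move#4: -1:-1/7*, -5:-1/3
[7] O move#5: -1:+1/6*, -5:+1/2
[6] X move#6: -1:-1/5*, -5:-1/1
[5] O move#7: -1:+1/4*, -5:+1/0
[4] X move#8: -1:-1/3*
[3] O move#9: -1:+1/2*
[2] X move#10: -1:-1/1*
[1] O move#11: -1:+1/0*
[0] end (terminal -1, X#12); searched 11 to 11

value(11, O) = +1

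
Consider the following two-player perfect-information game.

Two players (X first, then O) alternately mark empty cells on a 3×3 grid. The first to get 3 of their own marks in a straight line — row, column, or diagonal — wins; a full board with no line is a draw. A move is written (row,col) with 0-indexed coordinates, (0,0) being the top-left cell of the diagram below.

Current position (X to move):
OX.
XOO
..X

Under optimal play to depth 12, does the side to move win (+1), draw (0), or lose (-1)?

p1 X@[OX./XOO/..X]: (0,2)[OXX/XOO/..X]+0* (2,0)[OX./XOO/X.X]+0 (2,1)[OX./XOO/.XX]+0
p2 O@[OXX/XOO/..X]: (2,0)[OXX/XOO/O.X]+0* (2,1)[OXX/XOO/.OX]+0
p3 X@[OXX/XOO/O.X]: (2,1)[OXX/XOO/OXX]+0*
p4 O@[OXX/XOO/OXX] terminal +0; root [OX./XOO/..X] d12

value(OX./XOO/..X, X) = 0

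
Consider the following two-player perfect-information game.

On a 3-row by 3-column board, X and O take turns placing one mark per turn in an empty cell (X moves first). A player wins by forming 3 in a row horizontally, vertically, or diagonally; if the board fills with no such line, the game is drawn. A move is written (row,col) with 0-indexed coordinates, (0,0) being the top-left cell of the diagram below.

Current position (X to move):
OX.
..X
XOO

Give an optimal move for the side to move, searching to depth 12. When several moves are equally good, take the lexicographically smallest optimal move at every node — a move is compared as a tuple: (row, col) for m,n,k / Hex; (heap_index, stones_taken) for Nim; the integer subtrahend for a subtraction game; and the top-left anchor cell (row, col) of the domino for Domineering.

X's best at [OX./..X/XOO]: (1,1)

p1 X@[OX./..X/XOO]: (0,2)[OXX/..X/XOO]-1 (1,0)[OX./X.X/XOO]-1 (1,1)[OX./.XX/XOO]+1*
p2 O@[OX./.XX/XOO]: (0,2)[OXO/.XX/XOO]-1* (1,0)[OX./OXX/XOO]-1
p3 X@[OXO/.XX/XOO]: (1,0)[OXO/XXX/XOO]+1*
p4 O@[OXO/XXX/XOO] terminal -1; root [OX./..X/XOO] d12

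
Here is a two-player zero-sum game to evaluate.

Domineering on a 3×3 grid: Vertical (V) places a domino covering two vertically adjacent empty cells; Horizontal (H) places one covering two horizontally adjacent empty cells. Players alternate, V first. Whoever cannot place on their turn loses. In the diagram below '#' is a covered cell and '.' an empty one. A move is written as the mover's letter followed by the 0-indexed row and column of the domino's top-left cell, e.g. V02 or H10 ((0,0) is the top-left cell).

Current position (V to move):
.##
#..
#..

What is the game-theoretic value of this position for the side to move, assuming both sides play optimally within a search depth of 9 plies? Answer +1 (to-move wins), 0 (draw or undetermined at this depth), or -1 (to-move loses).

value(.##/#../#.., V) = +1

ply 1, V at .##/#../#.. | V11=+1→.##/##./##.*; V12=+1→.##/#.#/#.#
ply 2: .##/##./##. is terminal -1 (H); from .##/#../#.. depth 9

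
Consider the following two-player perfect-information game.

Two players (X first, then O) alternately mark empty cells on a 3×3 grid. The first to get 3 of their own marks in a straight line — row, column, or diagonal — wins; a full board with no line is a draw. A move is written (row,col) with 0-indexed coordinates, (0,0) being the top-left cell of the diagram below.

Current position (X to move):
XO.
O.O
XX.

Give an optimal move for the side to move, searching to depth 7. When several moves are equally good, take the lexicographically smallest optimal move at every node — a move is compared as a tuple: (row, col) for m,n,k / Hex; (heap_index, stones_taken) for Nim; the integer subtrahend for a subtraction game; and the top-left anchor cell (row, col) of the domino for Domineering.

X's best at [XO./O.O/XX.]: (1,1)

p1 X@[XO./O.O/XX.]: (0,2)[XOX/O.O/XX.]-1 (1,1)[XO./OXO/XX.]+1* (2,2)[XO./O.O/XXX]+1
p2 O@[XO./OXO/XX.]: (0,2)[XOO/OXO/XX.]-1* (2,2)[XO./OXO/XXO]-1
p3 X@[XOO/OXO/XX.]: (2,2)[XOO/OXO/XXX]+1*
p4 O@[XOO/OXO/XXX] terminal -1; root [XO./O.O/XX.] d7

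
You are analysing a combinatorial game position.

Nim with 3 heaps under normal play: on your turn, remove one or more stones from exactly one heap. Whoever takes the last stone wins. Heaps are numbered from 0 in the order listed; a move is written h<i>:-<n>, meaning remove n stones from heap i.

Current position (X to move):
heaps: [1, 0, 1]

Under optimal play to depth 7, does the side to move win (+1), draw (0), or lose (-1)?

ply 1, X at (1,0,1) | h0:-1=-1→(0,0,1)*; h2:-1=-1→(1,0,0)
ply 2, O at (0,0,1) | h2:-1=+1→(0,0,0)*
ply 3: (0,0,0) is terminal -1 (X); from (1,0,1) depth 7

value((1,0,1), X) = -1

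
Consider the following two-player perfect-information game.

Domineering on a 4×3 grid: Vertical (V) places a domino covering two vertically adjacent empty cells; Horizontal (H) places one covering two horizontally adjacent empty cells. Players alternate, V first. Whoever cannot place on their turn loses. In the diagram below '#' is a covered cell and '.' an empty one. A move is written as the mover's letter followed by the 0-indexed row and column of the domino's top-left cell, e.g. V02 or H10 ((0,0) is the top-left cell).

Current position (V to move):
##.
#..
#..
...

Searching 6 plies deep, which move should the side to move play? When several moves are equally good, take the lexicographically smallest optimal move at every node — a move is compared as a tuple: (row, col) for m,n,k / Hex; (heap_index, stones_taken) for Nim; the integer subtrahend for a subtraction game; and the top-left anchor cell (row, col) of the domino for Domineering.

V's best at [##./#../#../...]: V11

ply 1, V at ##./#../#../... | V02=-1→###/#.#/#../...; V11=+1→##./##./##./...*; V12=+1→##./#.#/#.#/...; V21=+1→##./#../##./.#.; V22=+1→##./#../#.#/..#
ply 2, H at ##./##./##./... | H30=-1→##./##./##./##.*; H31=-1→##./##./##./.##
ply 3, V at ##./##./##./##. | V02=+1→###/###/##./##.*; V12=+1→##./###/###/##.; V22=+1→##./##./###/###
ply 4: ###/###/##./##. is terminal -1 (H); from ##./#../#../... depth 6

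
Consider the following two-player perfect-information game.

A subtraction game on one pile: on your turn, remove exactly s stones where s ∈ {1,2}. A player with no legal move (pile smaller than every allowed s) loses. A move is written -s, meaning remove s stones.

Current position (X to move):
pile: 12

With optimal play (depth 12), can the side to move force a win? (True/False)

[12] X move#1: -1:-1/11*, -2:-1/10
[11] O move#2: -1:-1/10, -2:+1/9*
[9] X move#3: -1:-1/8*, -2:-1/7
[8] O move#4: -1:-1/7, -2:+1/6*
[6] X move#5: -1:-1/5*, -2:-1/4
[5] O move#6: -1:-1/4, -2:+1/3*
[3] X move#7: -1:-1/2*, -2:-1/1
[2] O move#8: -1:-1/1, -2:+1/0*
[0] end (terminal -1, X#9); searched 12 to 12

X winning at [12]: False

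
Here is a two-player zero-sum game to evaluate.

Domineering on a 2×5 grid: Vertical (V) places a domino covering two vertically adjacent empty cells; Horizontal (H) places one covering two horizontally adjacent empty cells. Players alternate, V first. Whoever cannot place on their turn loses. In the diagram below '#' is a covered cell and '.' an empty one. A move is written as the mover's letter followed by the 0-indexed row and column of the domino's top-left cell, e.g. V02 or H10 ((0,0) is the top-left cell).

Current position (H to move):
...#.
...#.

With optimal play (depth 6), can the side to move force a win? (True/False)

H winning at [...#./...#.]: False

p1 H@[...#./...#.]: H00[##.#./...#.]-1* H01[.###./...#.]-1 H10[...#./##.#.]-1 H11[...#./.###.]-1
p2 V@[##.#./...#.]: V02[####./..##.]+1* V04[##.##/...##]-1
p3 H@[####./..##.]: H10[####./####.]-1*
p4 V@[####./####.]: V04[#####/#####]+1*
p5 H@[#####/#####] terminal -1; root [...#./...#.] d6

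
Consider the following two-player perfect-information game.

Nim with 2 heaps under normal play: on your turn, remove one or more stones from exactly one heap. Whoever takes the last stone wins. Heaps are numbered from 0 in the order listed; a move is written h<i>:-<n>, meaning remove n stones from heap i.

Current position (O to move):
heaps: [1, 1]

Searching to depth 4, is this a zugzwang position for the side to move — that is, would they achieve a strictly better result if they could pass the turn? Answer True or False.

zugzwang((1,1), O) = True

p1 O@[(1,1)]: h0:-1[(0,1)]-1* h1:-1[(1,0)]-1
p2 X@[(0,1)]: h1:-1[(0,0)]+1*
p3 O@[(0,0)] terminal -1; root [(1,1)] d4
pass branch (X moves first from the same position):
  | p1 X@[(1,1)]: h0:-1[(0,1)]-1* h1:-1[(1,0)]-1
  | p2 O@[(0,1)]: h1:-1[(0,0)]+1*
  | p3 X@[(0,0)] terminal -1; root [(1,1)] d4
O moving scores -1; O passing scores +1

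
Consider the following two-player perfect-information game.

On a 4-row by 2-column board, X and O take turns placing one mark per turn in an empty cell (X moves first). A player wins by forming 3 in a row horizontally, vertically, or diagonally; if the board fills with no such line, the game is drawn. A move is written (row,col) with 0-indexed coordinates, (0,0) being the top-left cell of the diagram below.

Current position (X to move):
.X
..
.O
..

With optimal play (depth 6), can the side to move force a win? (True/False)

X winning at [.X/../.O/..]: False

ply 1, X at .X/../.O/.. | (0,0)=+0→XX/../.O/..*; (1,0)=+0→.X/X./.O/..; (1,1)=+0→.X/.X/.O/..; (2,0)=+0→.X/../XO/..; (3,0)=+0→.X/../.O/X.; (3,1)=+0→.X/../.O/.X
ply 2, O at XX/../.O/.. | (1,0)=+0→XX/O./.O/..*; (1,1)=+0→XX/.O/.O/..; (2,0)=+0→XX/../OO/..; (3,0)=+0→XX/../.O/O.; (3,1)=+0→XX/../.O/.O
ply 3, X at XX/O./.O/.. | (1,1)=+0→XX/OX/.O/..*; (2,0)=+0→XX/O./XO/..; (3,0)=+0→XX/O./.O/X.; (3,1)=+0→XX/O./.O/.X
ply 4, O at XX/OX/.O/.. | (2,0)=+0→XX/OX/OO/..*; (3,0)=+0→XX/OX/.O/O.; (3,1)=+0→XX/OX/.O/.O
ply 5, X at XX/OX/OO/.. | (3,0)=+0→XX/OX/OO/X.*; (3,1)=-1→XX/OX/OO/.X
ply 6, O at XX/OX/OO/X. | (3,1)=+0→XX/OX/OO/XO*
ply 7: XX/OX/OO/XO is terminal +0 (X); from .X/../.O/.. depth 6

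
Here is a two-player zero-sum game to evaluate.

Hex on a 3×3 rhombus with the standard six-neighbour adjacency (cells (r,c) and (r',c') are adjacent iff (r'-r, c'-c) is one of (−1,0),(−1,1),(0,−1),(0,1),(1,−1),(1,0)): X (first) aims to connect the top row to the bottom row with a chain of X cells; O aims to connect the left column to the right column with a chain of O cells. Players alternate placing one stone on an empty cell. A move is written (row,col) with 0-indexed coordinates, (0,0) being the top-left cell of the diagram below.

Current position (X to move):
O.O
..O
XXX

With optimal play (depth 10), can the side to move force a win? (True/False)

[O.O/..O/XXX] X move#1: (0,1):+1/OXO/..O/XXX*, (1,0):-1/O.O/X.O/XXX, (1,1):-1/O.O/.XO/XXX
[OXO/..O/XXX] O move#2: (1,0):-1/OXO/O.O/XXX*, (1,1):-1/OXO/.OO/XXX
[OXO/O.O/XXX] X move#3: (1,1):+1/OXO/OXO/XXX*
[OXO/OXO/XXX] end (terminal -1, O#4); searched O.O/..O/XXX to 10

X winning at [O.O/..O/XXX]: True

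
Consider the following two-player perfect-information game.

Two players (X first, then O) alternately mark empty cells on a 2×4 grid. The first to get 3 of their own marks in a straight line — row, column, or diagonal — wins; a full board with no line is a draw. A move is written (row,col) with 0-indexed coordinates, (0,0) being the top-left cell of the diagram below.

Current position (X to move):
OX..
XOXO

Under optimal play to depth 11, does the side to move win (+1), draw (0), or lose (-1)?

ply 1, X at OX../XOXO | (0,2)=+0→OXX./XOXO*; (0,3)=+0→OX.X/XOXO
ply 2, O at OXX./XOXO | (0,3)=+0→OXXO/XOXO*
ply 3: OXXO/XOXO is terminal +0 (X); from OX../XOXO depth 11

value(OX../XOXO, X) = 0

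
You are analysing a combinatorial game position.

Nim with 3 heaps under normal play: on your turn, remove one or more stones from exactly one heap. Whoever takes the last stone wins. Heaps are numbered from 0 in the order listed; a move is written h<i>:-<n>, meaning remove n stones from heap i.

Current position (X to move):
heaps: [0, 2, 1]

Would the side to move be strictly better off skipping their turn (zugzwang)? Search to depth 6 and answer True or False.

zugzwang((0,2,1), X) = False

[(0,2,1)] X move#1: h1:-1:+1/(0,1,1)*, h1:-2:-1/(0,0,1), h2:-1:-1/(0,2,0)
[(0,1,1)] O move#2: h1:-1:-1/(0,0,1)*, h2:-1:-1/(0,1,0)
[(0,0,1)] X move#3: h2:-1:+1/(0,0,0)*
[(0,0,0)] end (terminal -1, O#4); searched (0,2,1) to 6
pass branch (O moves first from the same position):
  | [(0,2,1)] O move#1: h1:-1:+1/(0,1,1)*, h1:-2:-1/(0,0,1), h2:-1:-1/(0,2,0)
  | [(0,1,1)] X move#2: h1:-1:-1/(0,0,1)*, h2:-1:-1/(0,1,0)
  | [(0,0,1)] O move#3: h2:-1:+1/(0,0,0)*
  | [(0,0,0)] end (terminal -1, X#4); searched (0,2,1) to 6
X moving scores +1; X passing scores -1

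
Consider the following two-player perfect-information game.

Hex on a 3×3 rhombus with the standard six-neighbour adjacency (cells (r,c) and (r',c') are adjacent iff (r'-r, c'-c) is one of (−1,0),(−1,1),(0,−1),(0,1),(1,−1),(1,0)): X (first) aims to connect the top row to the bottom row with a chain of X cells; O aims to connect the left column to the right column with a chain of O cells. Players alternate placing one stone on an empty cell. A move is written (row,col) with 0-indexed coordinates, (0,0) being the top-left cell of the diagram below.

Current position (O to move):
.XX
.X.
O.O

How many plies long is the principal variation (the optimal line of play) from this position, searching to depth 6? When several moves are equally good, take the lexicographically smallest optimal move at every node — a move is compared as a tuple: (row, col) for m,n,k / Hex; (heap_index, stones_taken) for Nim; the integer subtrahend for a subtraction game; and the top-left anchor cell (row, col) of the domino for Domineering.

PV length from [.XX/.X./O.O]: 1 ply

p1 O@[.XX/.X./O.O]: (0,0)[OXX/.X./O.O]-1 (1,0)[.XX/OX./O.O]-1 (1,2)[.XX/.XO/O.O]-1 (2,1)[.XX/.X./OOO]+1*
p2 X@[.XX/.X./OOO] terminal -1; root [.XX/.X./O.O] d6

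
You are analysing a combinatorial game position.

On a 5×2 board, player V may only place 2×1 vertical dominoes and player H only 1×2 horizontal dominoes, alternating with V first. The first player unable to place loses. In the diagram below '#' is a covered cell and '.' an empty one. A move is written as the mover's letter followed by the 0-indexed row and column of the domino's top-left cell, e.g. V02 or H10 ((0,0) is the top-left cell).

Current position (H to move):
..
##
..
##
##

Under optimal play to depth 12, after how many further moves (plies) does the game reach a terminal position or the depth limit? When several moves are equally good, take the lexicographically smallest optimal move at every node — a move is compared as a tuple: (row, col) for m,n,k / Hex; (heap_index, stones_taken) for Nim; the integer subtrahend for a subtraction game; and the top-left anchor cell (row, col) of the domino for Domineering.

p1 H@[../##/../##/##]: H00[##/##/../##/##]+1* H20[../##/##/##/##]+1
p2 V@[##/##/../##/##] terminal -1; root [../##/../##/##] d12

PV length from [../##/../##/##]: 1 ply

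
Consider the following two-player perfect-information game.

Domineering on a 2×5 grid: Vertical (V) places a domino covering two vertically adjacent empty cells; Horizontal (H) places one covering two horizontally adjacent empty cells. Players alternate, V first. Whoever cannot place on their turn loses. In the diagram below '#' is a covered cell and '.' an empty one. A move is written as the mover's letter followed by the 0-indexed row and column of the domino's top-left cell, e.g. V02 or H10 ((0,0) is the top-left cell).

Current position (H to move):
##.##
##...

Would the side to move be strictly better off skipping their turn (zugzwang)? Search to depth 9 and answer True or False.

[##.##/##...] H move#1: H12:+1/##.##/####.*, H13:-1/##.##/##.##
[##.##/####.] end (terminal -1, V#2); searched ##.##/##... to 9
if H skipped the turn, V would face:
~ [##.##/##...] V move#1: V02:-1/#####/###..*
~ [#####/###..] H move#2: H13:+1/#####/#####*
~ [#####/#####] end (terminal -1, V#3); searched ##.##/##... to 9
compare (H): move=+1 vs pass=+1

zugzwang(##.##/##..., H) = False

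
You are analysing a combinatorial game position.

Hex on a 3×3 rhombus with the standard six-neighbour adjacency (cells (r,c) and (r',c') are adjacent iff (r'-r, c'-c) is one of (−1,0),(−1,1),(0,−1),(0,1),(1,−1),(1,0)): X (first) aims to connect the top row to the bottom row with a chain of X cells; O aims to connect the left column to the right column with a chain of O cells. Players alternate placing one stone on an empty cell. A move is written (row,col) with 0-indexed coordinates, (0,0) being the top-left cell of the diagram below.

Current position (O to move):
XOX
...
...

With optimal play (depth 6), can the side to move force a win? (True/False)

O winning at [XOX/.../...]: False

[XOX/.../...] O move#1: (1,0):-1/XOX/O../...*, (1,1):-1/XOX/.O./..., (1,2):-1/XOX/..O/..., (2,0):-1/XOX/.../O.., (2,1):-1/XOX/.../.O., (2,2):-1/XOX/.../..O
[XOX/O../...] X move#2: (1,1):+1/XOX/OX./...*, (1,2):+1/XOX/O.X/..., (2,0):+1/XOX/O../X.., (2,1):+1/XOX/O../.X., (2,2):+1/XOX/O../..X
[XOX/OX./...] O move#3: (1,2):-1/XOX/OXO/...*, (2,0):-1/XOX/OX./O.., (2,1):-1/XOX/OX./.O., (2,2):-1/XOX/OX./..O
[XOX/OXO/...] X move#4: (2,0):+1/XOX/OXO/X..*, (2,1):+1/XOX/OXO/.X., (2,2):+1/XOX/OXO/..X
[XOX/OXO/X..] end (terminal -1, O#5); searched XOX/.../... to 6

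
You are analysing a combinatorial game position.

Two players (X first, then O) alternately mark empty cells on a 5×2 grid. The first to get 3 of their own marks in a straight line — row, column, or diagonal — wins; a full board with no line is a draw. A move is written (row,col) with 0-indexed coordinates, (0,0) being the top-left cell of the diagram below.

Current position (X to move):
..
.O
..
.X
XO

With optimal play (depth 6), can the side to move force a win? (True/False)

[../.O/../.X/XO] X move#1: (0,0):+0/X./.O/../.X/XO*, (0,1):+0/.X/.O/../.X/XO, (1,0):+0/../XO/../.X/XO, (2,0):+0/../.O/X./.X/XO, (2,1):+0/../.O/.X/.X/XO, (3,0):+0/../.O/../XX/XO
[X./.O/../.X/XO] O move#2: (0,1):+0/XO/.O/../.X/XO*, (1,0):+0/X./OO/../.X/XO, (2,0):+0/X./.O/O./.X/XO, (2,1):+0/X./.O/.O/.X/XO, (3,0):+0/X./.O/../OX/XO
[XO/.O/../.X/XO] X move#3: (1,0):-1/XO/XO/../.X/XO, (2,0):-1/XO/.O/X./.X/XO, (2,1):+0/XO/.O/.X/.X/XO*, (3,0):-1/XO/.O/../XX/XO
[XO/.O/.X/.X/XO] O move#4: (1,0):+0/XO/OO/.X/.X/XO*, (2,0):+0/XO/.O/OX/.X/XO, (3,0):+0/XO/.O/.X/OX/XO
[XO/OO/.X/.X/XO] X move#5: (2,0):+0/XO/OO/XX/.X/XO*, (3,0):+0/XO/OO/.X/XX/XO
[XO/OO/XX/.X/XO] O move#6: (3,0):+0/XO/OO/XX/OX/XO*
[XO/OO/XX/OX/XO] end (terminal +0, X#7); searched ../.O/../.X/XO to 6

X winning at [../.O/../.X/XO]: False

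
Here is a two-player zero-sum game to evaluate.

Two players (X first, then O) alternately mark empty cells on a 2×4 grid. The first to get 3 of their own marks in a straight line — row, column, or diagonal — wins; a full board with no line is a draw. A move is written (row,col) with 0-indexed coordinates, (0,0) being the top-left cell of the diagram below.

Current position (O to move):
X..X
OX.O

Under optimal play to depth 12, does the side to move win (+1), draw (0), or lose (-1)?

p1 O@[X..X/OX.O]: (0,1)[XO.X/OX.O]+0* (0,2)[X.OX/OX.O]+0 (1,2)[X..X/OXOO]+0
p2 X@[XO.X/OX.O]: (0,2)[XOXX/OX.O]+0* (1,2)[XO.X/OXXO]+0
p3 O@[XOXX/OX.O]: (1,2)[XOXX/OXOO]+0*
p4 X@[XOXX/OXOO] terminal +0; root [X..X/OX.O] d12

value(X..X/OX.O, O) = 0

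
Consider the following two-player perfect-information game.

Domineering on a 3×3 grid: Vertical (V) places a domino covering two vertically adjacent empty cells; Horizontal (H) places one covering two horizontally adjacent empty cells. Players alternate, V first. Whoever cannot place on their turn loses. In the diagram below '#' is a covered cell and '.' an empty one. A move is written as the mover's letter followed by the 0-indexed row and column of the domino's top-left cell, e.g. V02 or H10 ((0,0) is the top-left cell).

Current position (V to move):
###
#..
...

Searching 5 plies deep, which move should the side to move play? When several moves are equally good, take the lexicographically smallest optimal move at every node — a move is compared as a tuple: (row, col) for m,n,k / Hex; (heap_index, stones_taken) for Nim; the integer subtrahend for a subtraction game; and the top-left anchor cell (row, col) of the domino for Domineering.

[###/#../...] V move#1: V11:+1/###/##./.#.*, V12:-1/###/#.#/..#
[###/##./.#.] end (terminal -1, H#2); searched ###/#../... to 5

V's best at [###/#../...]: V11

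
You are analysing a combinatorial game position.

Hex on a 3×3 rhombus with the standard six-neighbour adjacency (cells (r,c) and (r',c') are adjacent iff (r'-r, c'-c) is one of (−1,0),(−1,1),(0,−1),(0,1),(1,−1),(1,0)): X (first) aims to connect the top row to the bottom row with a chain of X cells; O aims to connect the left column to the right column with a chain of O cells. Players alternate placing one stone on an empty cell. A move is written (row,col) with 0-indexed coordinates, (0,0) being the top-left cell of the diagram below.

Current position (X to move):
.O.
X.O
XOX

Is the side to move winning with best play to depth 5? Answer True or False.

X winning at [.O./X.O/XOX]: True

[.O./X.O/XOX] X move#1: (0,0):+1/XO./X.O/XOX*, (0,2):+1/.OX/X.O/XOX, (1,1):+1/.O./XXO/XOX
[XO./X.O/XOX] end (terminal -1, O#2); searched .O./X.O/XOX to 5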